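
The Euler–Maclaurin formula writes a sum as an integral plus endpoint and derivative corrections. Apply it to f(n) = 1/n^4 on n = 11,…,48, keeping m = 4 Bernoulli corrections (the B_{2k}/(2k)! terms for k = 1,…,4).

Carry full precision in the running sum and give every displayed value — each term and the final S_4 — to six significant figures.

S_4 ≈ 0.000283729

∫_11^48 1/x^4 dx evaluates to 0.000247424.
½[f(11) + f(48)] = ½[6.83013e-05 + 1.88380e-07] = 3.42449e-05.
Running total after boundary: 0.000281669.
Order-1 term: 1/12 · (-1.56983e-08 − (-2.48369e-05)) = 2.06843e-06.
After k=1: 0.000283737.
Order-2 term: −1/720 · (-2.04406e-10 − (-6.15790e-06)) = -8.55235e-09.
After k=2: 0.000283729.
Order-3 term: 1/30240 · (-4.96819e-12 − (-2.84994e-06)) = 9.42438e-11.
After k=3: 0.000283729.
Order-4 term: −1/1209600 · (-1.94070e-13 − (-2.11979e-06)) = -1.75247e-12.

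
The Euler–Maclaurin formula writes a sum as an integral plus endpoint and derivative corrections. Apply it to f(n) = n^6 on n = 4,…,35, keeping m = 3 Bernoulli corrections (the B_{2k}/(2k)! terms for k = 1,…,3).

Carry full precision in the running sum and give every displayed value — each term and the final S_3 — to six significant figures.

∫_4^35 x^6 dx evaluates to 9.19133e+09.
Boundary: ½(f(4) + f(35)) = ½(4096.00 + 1.83827e+09) = 9.19135e+08.
Integral + boundary = 1.01105e+10.
Order-1 term: 1/12 · (3.15131e+08 − 6144.00) = 2.62604e+07.
Partial sum through k=1: 1.01367e+10.
Order-2 term: −1/720 · (5.14500e+06 − 7680.00) = -7135.17.
Partial sum through k=2: 1.01367e+10.
Order-3 term: 1/30240 · (25200.0 − 2880.00) = 0.738095.

S_3 ≈ 1.01367e+10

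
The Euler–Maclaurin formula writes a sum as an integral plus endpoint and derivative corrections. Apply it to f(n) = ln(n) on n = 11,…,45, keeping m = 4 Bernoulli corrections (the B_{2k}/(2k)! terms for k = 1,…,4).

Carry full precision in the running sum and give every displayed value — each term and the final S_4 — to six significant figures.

The integral term ∫_11^45 ln(x) dx = 110.923.
Endpoint term: (f(11) + f(45))/2 = (2.39790 + 3.80666)/2 = 3.10228.
Integral + boundary = 114.025.
k=1: B_{2}/(2)! × [f^{(1)}(45) − f^{(1)}(11)] = 1/12 × (0.0222222 − 0.0909091) = -0.00572391.
Partial sum through k=1: 114.020.
k=2: B_{4}/(4)! × [f^{(3)}(45) − f^{(3)}(11)] = −1/720 × (2.19479e-05 − 0.00150263) = 2.05650e-06.
Partial sum through k=2: 114.020.
k=3: B_{6}/(6)! × [f^{(5)}(45) − f^{(5)}(11)] = 1/30240 × (1.30061e-07 − 0.000149021) = -4.92365e-09.
Partial sum through k=3: 114.020.
k=4: B_{8}/(8)! × [f^{(7)}(45) − f^{(7)}(11)] = −1/1209600 × (1.92684e-09 − 3.69474e-05) = 3.05435e-11.

S_4 ≈ 114.020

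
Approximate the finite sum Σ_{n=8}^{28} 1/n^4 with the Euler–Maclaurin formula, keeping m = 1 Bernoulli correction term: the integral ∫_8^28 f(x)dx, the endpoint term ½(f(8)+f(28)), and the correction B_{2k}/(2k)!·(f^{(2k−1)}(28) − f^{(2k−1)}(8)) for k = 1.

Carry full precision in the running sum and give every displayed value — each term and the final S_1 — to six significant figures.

S_1 ≈ 0.000768894

The integral term ∫_8^28 1/x^4 dx = 0.000635857.
Endpoint term: (f(8) + f(28))/2 = (0.000244141 + 1.62693e-06)/2 = 0.000122884.
Running total after boundary: 0.000758741.
Correction k=1: B_{2}/2! · (f^{(1)}(28) − f^{(1)}(8)) = 1/12 · (-2.32418e-07 − (-0.000122070)) = 1.01532e-05.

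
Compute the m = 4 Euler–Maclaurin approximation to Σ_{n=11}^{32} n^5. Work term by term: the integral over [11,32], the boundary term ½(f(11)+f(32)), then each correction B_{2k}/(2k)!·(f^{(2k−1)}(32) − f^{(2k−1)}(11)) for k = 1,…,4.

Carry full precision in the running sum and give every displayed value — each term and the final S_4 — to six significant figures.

The integral term ∫_11^32 x^5 dx = 1.78662e+08.
Boundary: ½(f(11) + f(32)) = ½(161051 + 3.35544e+07) = 1.68577e+07.
Integral + boundary = 1.95519e+08.
k=1: B_{2}/(2)! × [f^{(1)}(32) − f^{(1)}(11)] = 1/12 × (5.24288e+06 − 73205.0) = 430806.
Running total after k=1: 1.95950e+08.
k=2: B_{4}/(4)! × [f^{(3)}(32) − f^{(3)}(11)] = −1/720 × (61440.0 − 7260.00) = -75.2500.
Running total after k=2: 1.95950e+08.
k=3: B_{6}/(6)! × [f^{(5)}(32) − f^{(5)}(11)] = 1/30240 × (120.000 − 120.000) = 0.00000.
Running total after k=3: 1.95950e+08.
k=4: B_{8}/(8)! × [f^{(7)}(32) − f^{(7)}(11)] = −1/1209600 × (0.00000 − 0.00000) = 0.00000.

S_4 ≈ 1.95950e+08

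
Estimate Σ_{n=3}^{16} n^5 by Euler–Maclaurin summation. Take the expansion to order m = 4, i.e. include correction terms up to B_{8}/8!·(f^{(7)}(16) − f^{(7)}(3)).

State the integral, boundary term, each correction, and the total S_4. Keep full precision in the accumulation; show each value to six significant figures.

∫_3^16 x^5 dx evaluates to 2.79608e+06.
½[f(3) + f(16)] = ½[243.000 + 1.04858e+06] = 524410.
So far: 3.32049e+06.
Order-1 term: 1/12 · (327680 − 405.000) = 27272.9.
Running total after k=1: 3.34776e+06.
Order-2 term: −1/720 · (15360.0 − 540.000) = -20.5833.
Running total after k=2: 3.34774e+06.
Order-3 term: 1/30240 · (120.000 − 120.000) = 0.00000.
Running total after k=3: 3.34774e+06.
Order-4 term: −1/1209600 · (0.00000 − 0.00000) = 0.00000.

S_4 ≈ 3.34774e+06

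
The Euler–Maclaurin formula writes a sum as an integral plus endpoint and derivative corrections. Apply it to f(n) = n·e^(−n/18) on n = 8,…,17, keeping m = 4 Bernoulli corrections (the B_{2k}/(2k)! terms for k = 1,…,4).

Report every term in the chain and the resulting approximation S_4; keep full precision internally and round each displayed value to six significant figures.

S_4 ≈ 60.9107

∫_8^17 x·e^(−x/18) dx evaluates to 55.0682.
½[f(8) + f(17)] = ½[5.12944 + 6.61122] = 5.87033.
So far: 60.9386.
Order-1 term: 1/12 · (0.0216053 − 0.356211) = -0.0278838.
After k=1: 60.9107.
Order-2 term: −1/720 · (0.00246727 − 0.00505732) = 3.59729e-06.
After k=2: 60.9107.
Order-3 term: 1/30240 · (1.50243e-05 − 2.78248e-05) = -4.23297e-10.
After k=3: 60.9107.
Order-4 term: −1/1209600 · (6.92392e-08 − 1.23582e-07) = 4.49261e-14.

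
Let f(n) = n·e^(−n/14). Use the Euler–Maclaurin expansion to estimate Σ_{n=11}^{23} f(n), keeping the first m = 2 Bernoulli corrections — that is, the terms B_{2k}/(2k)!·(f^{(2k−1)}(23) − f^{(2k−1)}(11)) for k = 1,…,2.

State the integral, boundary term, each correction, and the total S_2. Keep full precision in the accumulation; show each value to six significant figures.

The integral term ∫_11^23 x·e^(−x/14) dx = 59.3329.
Endpoint term: (f(11) + f(23))/2 = (5.01373 + 4.44881)/2 = 4.73127.
Running total after boundary: 64.0642.
Order-1 term: 1/12 · (-0.124346 − 0.0976701) = -0.0185013.
Running total after k=1: 64.0457.
Order-2 term: −1/720 · (0.00133932 − 0.00514928) = 5.29160e-06.

S_2 ≈ 64.0457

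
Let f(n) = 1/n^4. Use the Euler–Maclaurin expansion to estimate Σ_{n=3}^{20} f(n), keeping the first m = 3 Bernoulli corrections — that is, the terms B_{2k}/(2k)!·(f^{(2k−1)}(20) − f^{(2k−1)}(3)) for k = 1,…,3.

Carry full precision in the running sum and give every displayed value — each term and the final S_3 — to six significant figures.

Integral: ∫_3^20 1/x^4 dx = 0.0123040.
Endpoint term: (f(3) + f(20))/2 = (0.0123457 + 6.25000e-06)/2 = 0.00617596.
Running total after boundary: 0.0184800.
Order-1 term: 1/12 · (-1.25000e-06 − (-0.0164609)) = 0.00137164.
After k=1: 0.0198516.
Order-2 term: −1/720 · (-9.37500e-08 − (-0.0548697)) = -7.62078e-05.
After k=2: 0.0197754.
Order-3 term: 1/30240 · (-1.31250e-08 − (-0.341411)) = 1.12901e-05.

S_3 ≈ 0.0197867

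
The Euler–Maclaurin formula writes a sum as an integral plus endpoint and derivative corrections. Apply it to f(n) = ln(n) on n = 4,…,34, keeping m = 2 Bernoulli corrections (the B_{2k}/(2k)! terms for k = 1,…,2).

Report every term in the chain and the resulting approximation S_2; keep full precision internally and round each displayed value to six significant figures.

∫_4^34 ln(x) dx evaluates to 84.3511.
½[f(4) + f(34)] = ½[1.38629 + 3.52636] = 2.45633.
So far: 86.8074.
Order-1 term: 1/12 · (0.0294118 − 0.250000) = -0.0183824.
Partial sum through k=1: 86.7890.
Order-2 term: −1/720 · (5.08854e-05 − 0.0312500) = 4.33321e-05.

S_2 ≈ 86.7891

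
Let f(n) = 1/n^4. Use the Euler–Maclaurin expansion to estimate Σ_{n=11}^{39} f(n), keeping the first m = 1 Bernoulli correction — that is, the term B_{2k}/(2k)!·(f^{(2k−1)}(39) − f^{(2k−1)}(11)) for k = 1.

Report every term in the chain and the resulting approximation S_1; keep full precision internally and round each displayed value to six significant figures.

∫_11^39 1/x^4 dx evaluates to 0.000244819.
½[f(11) + f(39)] = ½[6.83013e-05 + 4.32257e-07] = 3.43668e-05.
Integral + boundary = 0.000279186.
k=1: B_{2}/(2)! × [f^{(1)}(39) − f^{(1)}(11)] = 1/12 × (-4.43340e-08 − (-2.48369e-05)) = 2.06604e-06.

S_1 ≈ 0.000281252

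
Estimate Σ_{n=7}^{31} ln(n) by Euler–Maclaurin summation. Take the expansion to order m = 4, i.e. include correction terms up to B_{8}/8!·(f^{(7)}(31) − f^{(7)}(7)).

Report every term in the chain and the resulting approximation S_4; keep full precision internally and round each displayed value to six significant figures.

S_4 ≈ 71.5130

Integral: ∫_7^31 ln(x) dx = 68.8322.
Endpoint term: (f(7) + f(31))/2 = (1.94591 + 3.43399)/2 = 2.68995.
Integral + boundary = 71.5222.
k=1: B_{2}/(2)! × [f^{(1)}(31) − f^{(1)}(7)] = 1/12 × (0.0322581 − 0.142857) = -0.00921659.
Running total after k=1: 71.5130.
k=2: B_{4}/(4)! × [f^{(3)}(31) − f^{(3)}(7)] = −1/720 × (6.71344e-05 − 0.00583090) = 8.00524e-06.
Running total after k=2: 71.5130.
k=3: B_{6}/(6)! × [f^{(5)}(31) − f^{(5)}(7)] = 1/30240 × (8.38306e-07 − 0.00142798) = -4.71937e-08.
Running total after k=3: 71.5130.
k=4: B_{8}/(8)! × [f^{(7)}(31) − f^{(7)}(7)] = −1/1209600 × (2.61698e-08 − 0.000874271) = 7.22756e-10.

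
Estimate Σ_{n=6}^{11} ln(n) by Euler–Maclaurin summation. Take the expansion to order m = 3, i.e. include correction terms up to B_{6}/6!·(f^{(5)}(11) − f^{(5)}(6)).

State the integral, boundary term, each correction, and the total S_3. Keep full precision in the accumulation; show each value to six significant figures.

∫_6^11 ln(x) dx evaluates to 10.6263.
½[f(6) + f(11)] = ½[1.79176 + 2.39790] = 2.09483.
So far: 12.7211.
k=1: B_{2}/(2)! × [f^{(1)}(11) − f^{(1)}(6)] = 1/12 × (0.0909091 − 0.166667) = -0.00631313.
Running total after k=1: 12.7148.
k=2: B_{4}/(4)! × [f^{(3)}(11) − f^{(3)}(6)] = −1/720 × (0.00150263 − 0.00925926) = 1.07731e-05.
Running total after k=2: 12.7148.
k=3: B_{6}/(6)! × [f^{(5)}(11) − f^{(5)}(6)] = 1/30240 × (0.000149021 − 0.00308642) = -9.71362e-08.

S_3 ≈ 12.7148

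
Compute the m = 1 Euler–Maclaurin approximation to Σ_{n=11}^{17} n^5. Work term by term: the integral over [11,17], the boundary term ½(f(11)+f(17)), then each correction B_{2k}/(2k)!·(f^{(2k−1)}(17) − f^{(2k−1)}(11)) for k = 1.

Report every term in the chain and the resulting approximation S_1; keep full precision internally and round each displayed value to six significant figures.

S_1 ≈ 4.54682e+06

Integral: ∫_11^17 x^5 dx = 3.72767e+06.
Boundary: ½(f(11) + f(17)) = ½(161051 + 1.41986e+06) = 790454.
Running total after boundary: 4.51812e+06.
Order-1 term: 1/12 · (417605 − 73205.0) = 28700.0.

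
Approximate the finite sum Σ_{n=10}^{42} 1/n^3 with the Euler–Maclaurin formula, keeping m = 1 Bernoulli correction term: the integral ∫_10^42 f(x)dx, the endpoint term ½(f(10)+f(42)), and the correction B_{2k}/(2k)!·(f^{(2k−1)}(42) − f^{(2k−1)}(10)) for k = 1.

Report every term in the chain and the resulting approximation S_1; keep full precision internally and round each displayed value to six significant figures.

S_1 ≈ 0.00524822

Integral: ∫_10^42 1/x^3 dx = 0.00471655.
Boundary: ½(f(10) + f(42)) = ½(0.00100000 + 1.34975e-05) = 0.000506749.
So far: 0.00522330.
Correction k=1: B_{2}/2! · (f^{(1)}(42) − f^{(1)}(10)) = 1/12 · (-9.64104e-07 − (-0.000300000)) = 2.49197e-05.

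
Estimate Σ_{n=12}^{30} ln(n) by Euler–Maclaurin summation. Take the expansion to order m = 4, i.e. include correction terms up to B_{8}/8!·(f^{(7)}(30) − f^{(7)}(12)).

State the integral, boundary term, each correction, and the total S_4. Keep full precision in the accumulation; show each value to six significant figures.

S_4 ≈ 57.1559

∫_12^30 ln(x) dx evaluates to 54.2170.
Boundary: ½(f(12) + f(30)) = ½(2.48491 + 3.40120) = 2.94305.
Running total after boundary: 57.1601.
Correction k=1: B_{2}/2! · (f^{(1)}(30) − f^{(1)}(12)) = 1/12 · (0.0333333 − 0.0833333) = -0.00416667.
Running total after k=1: 57.1559.
Correction k=2: B_{4}/4! · (f^{(3)}(30) − f^{(3)}(12)) = −1/720 · (7.40741e-05 − 0.00115741) = 1.50463e-06.
Running total after k=2: 57.1559.
Correction k=3: B_{6}/6! · (f^{(5)}(30) − f^{(5)}(12)) = 1/30240 · (9.87654e-07 − 9.64506e-05) = -3.15684e-09.
Running total after k=3: 57.1559.
Correction k=4: B_{8}/8! · (f^{(7)}(30) − f^{(7)}(12)) = −1/1209600 · (3.29218e-08 − 2.00939e-05) = 1.65848e-11.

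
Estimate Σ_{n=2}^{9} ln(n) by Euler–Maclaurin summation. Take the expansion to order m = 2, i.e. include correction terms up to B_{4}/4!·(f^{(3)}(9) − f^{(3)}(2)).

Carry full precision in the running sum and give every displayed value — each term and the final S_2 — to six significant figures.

S_2 ≈ 12.8018

Integral: ∫_2^9 ln(x) dx = 11.3887.
Endpoint term: (f(2) + f(9))/2 = (0.693147 + 2.19722)/2 = 1.44519.
Running total after boundary: 12.8339.
k=1: B_{2}/(2)! × [f^{(1)}(9) − f^{(1)}(2)] = 1/12 × (0.111111 − 0.500000) = -0.0324074.
Partial sum through k=1: 12.8015.
k=2: B_{4}/(4)! × [f^{(3)}(9) − f^{(3)}(2)] = −1/720 × (0.00274348 − 0.250000) = 0.000343412.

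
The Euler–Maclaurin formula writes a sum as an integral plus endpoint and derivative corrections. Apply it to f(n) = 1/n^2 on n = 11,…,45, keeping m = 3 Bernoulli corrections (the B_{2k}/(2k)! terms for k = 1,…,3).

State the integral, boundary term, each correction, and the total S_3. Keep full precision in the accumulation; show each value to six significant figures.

S_3 ≈ 0.0731892

The integral term ∫_11^45 1/x^2 dx = 0.0686869.
Endpoint term: (f(11) + f(45))/2 = (0.00826446 + 0.000493827)/2 = 0.00437914.
Integral + boundary = 0.0730660.
Order-1 term: 1/12 · (-2.19479e-05 − (-0.00150263)) = 0.000123390.
Partial sum through k=1: 0.0731894.
Order-2 term: −1/720 · (-1.30061e-07 − (-0.000149021)) = -2.06793e-07.
Partial sum through k=2: 0.0731892.
Order-3 term: 1/30240 · (-1.92684e-09 − (-3.69474e-05)) = 1.22174e-09.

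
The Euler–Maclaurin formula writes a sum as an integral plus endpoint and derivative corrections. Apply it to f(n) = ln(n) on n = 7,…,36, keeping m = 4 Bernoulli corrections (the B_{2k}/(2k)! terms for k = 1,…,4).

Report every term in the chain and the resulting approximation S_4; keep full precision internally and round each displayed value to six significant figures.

The integral term ∫_7^36 ln(x) dx = 86.3853.
Boundary: ½(f(7) + f(36)) = ½(1.94591 + 3.58352) = 2.76471.
Running total after boundary: 89.1500.
k=1: B_{2}/(2)! × [f^{(1)}(36) − f^{(1)}(7)] = 1/12 × (0.0277778 − 0.142857) = -0.00958995.
Partial sum through k=1: 89.1404.
k=2: B_{4}/(4)! × [f^{(3)}(36) − f^{(3)}(7)] = −1/720 × (4.28669e-05 − 0.00583090) = 8.03894e-06.
Partial sum through k=2: 89.1404.
k=3: B_{6}/(6)! × [f^{(5)}(36) − f^{(5)}(7)] = 1/30240 × (3.96916e-07 − 0.00142798) = -4.72083e-08.
Partial sum through k=3: 89.1404.
k=4: B_{8}/(8)! × [f^{(7)}(36) − f^{(7)}(7)] = −1/1209600 × (9.18787e-09 − 0.000874271) = 7.22770e-10.

S_4 ≈ 89.1404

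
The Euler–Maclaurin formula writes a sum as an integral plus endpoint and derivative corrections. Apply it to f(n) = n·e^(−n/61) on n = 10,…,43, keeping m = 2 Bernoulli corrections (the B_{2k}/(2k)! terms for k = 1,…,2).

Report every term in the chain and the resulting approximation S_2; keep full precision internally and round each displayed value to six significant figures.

S_2 ≈ 556.082

∫_10^43 x·e^(−x/61) dx evaluates to 541.261.
Boundary: ½(f(10) + f(43)) = ½(8.48798 + 21.2484) = 14.8682.
Running total after boundary: 556.129.
k=1: B_{2}/(2)! × [f^{(1)}(43) − f^{(1)}(10)] = 1/12 × (0.145814 − 0.709651) = -0.0469863.
Partial sum through k=1: 556.082.
k=2: B_{4}/(4)! × [f^{(3)}(43) − f^{(3)}(10)] = −1/720 × (0.000304787 − 0.000646935) = 4.75206e-07.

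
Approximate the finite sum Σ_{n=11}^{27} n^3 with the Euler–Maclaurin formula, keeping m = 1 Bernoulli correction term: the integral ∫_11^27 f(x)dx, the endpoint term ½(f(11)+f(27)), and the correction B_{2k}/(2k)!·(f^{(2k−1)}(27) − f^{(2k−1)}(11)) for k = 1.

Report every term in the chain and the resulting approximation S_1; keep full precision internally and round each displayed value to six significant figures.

The integral term ∫_11^27 x^3 dx = 129200.
Endpoint term: (f(11) + f(27))/2 = (1331.00 + 19683.0)/2 = 10507.0.
Integral + boundary = 139707.
Correction k=1: B_{2}/2! · (f^{(1)}(27) − f^{(1)}(11)) = 1/12 · (2187.00 − 363.000) = 152.000.

S_1 ≈ 139859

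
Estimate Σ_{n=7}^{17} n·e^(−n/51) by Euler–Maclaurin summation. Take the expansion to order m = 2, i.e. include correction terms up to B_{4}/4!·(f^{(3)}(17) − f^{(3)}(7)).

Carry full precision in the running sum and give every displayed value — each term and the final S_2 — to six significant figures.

S_2 ≈ 102.819

Integral: ∫_7^17 x·e^(−x/51) dx = 93.7000.
Endpoint term: (f(7) + f(17))/2 = (6.10224 + 12.1810)/2 = 9.14163.
So far: 102.842.
Order-1 term: 1/12 · (0.477688 − 0.752096) = -0.0228674.
After k=1: 102.819.
Order-2 term: −1/720 · (0.000734621 − 0.000959474) = 3.12296e-07.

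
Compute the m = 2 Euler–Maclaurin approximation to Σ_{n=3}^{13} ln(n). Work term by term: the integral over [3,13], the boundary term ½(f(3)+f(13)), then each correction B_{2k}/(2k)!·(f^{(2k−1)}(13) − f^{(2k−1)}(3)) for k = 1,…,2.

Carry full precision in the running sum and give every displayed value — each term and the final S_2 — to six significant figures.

The integral term ∫_3^13 ln(x) dx = 20.0485.
½[f(3) + f(13)] = ½[1.09861 + 2.56495] = 1.83178.
Integral + boundary = 21.8803.
Correction k=1: B_{2}/2! · (f^{(1)}(13) − f^{(1)}(3)) = 1/12 · (0.0769231 − 0.333333) = -0.0213675.
Running total after k=1: 21.8589.
Correction k=2: B_{4}/4! · (f^{(3)}(13) − f^{(3)}(3)) = −1/720 · (0.000910332 − 0.0740741) = 0.000101616.

S_2 ≈ 21.8590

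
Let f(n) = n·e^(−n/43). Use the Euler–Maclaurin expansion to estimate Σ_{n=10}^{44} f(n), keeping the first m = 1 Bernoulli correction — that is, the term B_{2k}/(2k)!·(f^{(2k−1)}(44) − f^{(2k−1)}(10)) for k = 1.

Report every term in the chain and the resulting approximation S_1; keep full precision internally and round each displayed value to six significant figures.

∫_10^44 x·e^(−x/43) dx evaluates to 461.515.
Endpoint term: (f(10) + f(44))/2 = (7.92504 + 15.8146)/2 = 11.8698.
Integral + boundary = 473.385.
k=1: B_{2}/(2)! × [f^{(1)}(44) − f^{(1)}(10)] = 1/12 × (-0.00835867 − 0.608200) = -0.0513799.

S_1 ≈ 473.334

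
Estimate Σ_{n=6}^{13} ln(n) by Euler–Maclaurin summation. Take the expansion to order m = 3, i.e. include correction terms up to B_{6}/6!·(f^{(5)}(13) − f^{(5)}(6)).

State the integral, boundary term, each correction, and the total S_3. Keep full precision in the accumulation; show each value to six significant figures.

S_3 ≈ 17.7647

∫_6^13 ln(x) dx evaluates to 15.5938.
Endpoint term: (f(6) + f(13))/2 = (1.79176 + 2.56495)/2 = 2.17835.
Running total after boundary: 17.7721.
Correction k=1: B_{2}/2! · (f^{(1)}(13) − f^{(1)}(6)) = 1/12 · (0.0769231 − 0.166667) = -0.00747863.
Partial sum through k=1: 17.7647.
Correction k=2: B_{4}/4! · (f^{(3)}(13) − f^{(3)}(6)) = −1/720 · (0.000910332 − 0.00925926) = 1.15957e-05.
Partial sum through k=2: 17.7647.
Correction k=3: B_{6}/6! · (f^{(5)}(13) − f^{(5)}(6)) = 1/30240 · (6.46390e-05 − 0.00308642) = -9.99266e-08.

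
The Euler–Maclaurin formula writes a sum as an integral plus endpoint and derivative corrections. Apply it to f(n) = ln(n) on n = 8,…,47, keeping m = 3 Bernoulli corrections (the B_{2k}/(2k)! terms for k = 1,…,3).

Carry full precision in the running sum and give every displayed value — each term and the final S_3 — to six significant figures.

The integral term ∫_8^47 ln(x) dx = 125.321.
Endpoint term: (f(8) + f(47))/2 = (2.07944 + 3.85015)/2 = 2.96479.
Running total after boundary: 128.286.
Order-1 term: 1/12 · (0.0212766 − 0.125000) = -0.00864362.
Partial sum through k=1: 128.278.
Order-2 term: −1/720 · (1.92636e-05 − 0.00390625) = 5.39859e-06.
Partial sum through k=2: 128.278.
Order-3 term: 1/30240 · (1.04646e-07 − 0.000732422) = -2.42168e-08.

S_3 ≈ 128.278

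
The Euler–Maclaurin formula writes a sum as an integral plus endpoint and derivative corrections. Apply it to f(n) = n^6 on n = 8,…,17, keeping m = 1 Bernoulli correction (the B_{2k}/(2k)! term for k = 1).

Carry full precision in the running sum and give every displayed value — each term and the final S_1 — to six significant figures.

S_1 ≈ 7.12136e+07

Integral: ∫_8^17 x^6 dx = 5.83202e+07.
Endpoint term: (f(8) + f(17))/2 = (262144 + 2.41376e+07)/2 = 1.21999e+07.
So far: 7.05201e+07.
Correction k=1: B_{2}/2! · (f^{(1)}(17) − f^{(1)}(8)) = 1/12 · (8.51914e+06 − 196608) = 693544.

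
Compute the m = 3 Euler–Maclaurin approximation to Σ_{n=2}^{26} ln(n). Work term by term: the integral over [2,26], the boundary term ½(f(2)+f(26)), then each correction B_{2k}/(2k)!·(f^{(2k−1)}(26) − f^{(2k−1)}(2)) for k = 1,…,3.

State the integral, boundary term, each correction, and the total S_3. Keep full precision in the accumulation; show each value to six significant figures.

Integral: ∫_2^26 ln(x) dx = 59.3242.
Boundary: ½(f(2) + f(26)) = ½(0.693147 + 3.25810) = 1.97562.
Integral + boundary = 61.2998.
Correction k=1: B_{2}/2! · (f^{(1)}(26) − f^{(1)}(2)) = 1/12 · (0.0384615 − 0.500000) = -0.0384615.
Partial sum through k=1: 61.2614.
Correction k=2: B_{4}/4! · (f^{(3)}(26) − f^{(3)}(2)) = −1/720 · (0.000113792 − 0.250000) = 0.000347064.
Partial sum through k=2: 61.2617.
Correction k=3: B_{6}/6! · (f^{(5)}(26) − f^{(5)}(2)) = 1/30240 · (2.01997e-06 − 0.750000) = -2.48015e-05.

S_3 ≈ 61.2617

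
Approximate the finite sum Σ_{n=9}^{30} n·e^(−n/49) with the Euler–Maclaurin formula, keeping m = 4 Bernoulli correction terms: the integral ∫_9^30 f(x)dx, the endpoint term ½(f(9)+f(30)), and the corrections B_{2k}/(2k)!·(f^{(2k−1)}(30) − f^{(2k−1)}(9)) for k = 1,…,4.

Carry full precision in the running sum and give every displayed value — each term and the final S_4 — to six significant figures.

S_4 ≈ 278.377

∫_9^30 x·e^(−x/49) dx evaluates to 266.539.
Endpoint term: (f(9) + f(30))/2 = (7.48987 + 16.2640)/2 = 11.8769.
Running total after boundary: 278.416.
Correction k=1: B_{2}/2! · (f^{(1)}(30) − f^{(1)}(9)) = 1/12 · (0.210215 − 0.679353) = -0.0390949.
Partial sum through k=1: 278.377.
Correction k=2: B_{4}/4! · (f^{(3)}(30) − f^{(3)}(9)) = −1/720 · (0.000539142 − 0.000976163) = 6.06974e-07.
Partial sum through k=2: 278.377.
Correction k=3: B_{6}/6! · (f^{(5)}(30) − f^{(5)}(9)) = 1/30240 · (4.12633e-07 − 6.95286e-07) = -9.34699e-12.
Partial sum through k=3: 278.377.
Correction k=4: B_{8}/8! · (f^{(7)}(30) − f^{(7)}(9)) = −1/1209600 · (2.50194e-10 − 4.09832e-10) = 1.31975e-16.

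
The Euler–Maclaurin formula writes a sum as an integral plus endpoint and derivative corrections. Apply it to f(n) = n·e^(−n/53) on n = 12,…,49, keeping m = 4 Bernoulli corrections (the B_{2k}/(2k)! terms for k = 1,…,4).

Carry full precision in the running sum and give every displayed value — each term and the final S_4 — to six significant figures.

S_4 ≈ 616.793

∫_12^49 x·e^(−x/53) dx evaluates to 602.338.
½[f(12) + f(49)] = ½[9.56864 + 19.4392] = 14.5039.
Integral + boundary = 616.842.
Order-1 term: 1/12 · (0.0299410 − 0.616847) = -0.0489088.
Partial sum through k=1: 616.793.
Order-2 term: −1/720 · (0.000293121 − 0.000787334) = 6.86406e-07.
Partial sum through k=2: 616.793.
Order-3 term: 1/30240 · (2.04907e-07 − 4.82403e-07) = -9.17647e-12.
Partial sum through k=3: 616.793.
Order-4 term: −1/1209600 · (1.08744e-10 − 2.43687e-10) = 1.11560e-16.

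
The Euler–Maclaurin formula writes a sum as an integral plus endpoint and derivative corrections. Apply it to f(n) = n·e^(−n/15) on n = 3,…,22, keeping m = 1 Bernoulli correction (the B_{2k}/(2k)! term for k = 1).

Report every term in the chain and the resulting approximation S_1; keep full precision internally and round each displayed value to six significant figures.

S_1 ≈ 96.7248

The integral term ∫_3^22 x·e^(−x/15) dx = 93.0226.
½[f(3) + f(22)] = ½[2.45619 + 5.07525] = 3.76572.
Integral + boundary = 96.7883.
Order-1 term: 1/12 · (-0.107657 − 0.654985) = -0.0635535.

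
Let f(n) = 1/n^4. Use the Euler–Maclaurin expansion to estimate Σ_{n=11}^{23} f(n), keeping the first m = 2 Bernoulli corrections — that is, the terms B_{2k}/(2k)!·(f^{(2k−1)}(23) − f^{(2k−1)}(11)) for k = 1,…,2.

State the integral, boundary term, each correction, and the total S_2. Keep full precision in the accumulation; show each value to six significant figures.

∫_11^23 1/x^4 dx evaluates to 0.000223042.
½[f(11) + f(23)] = ½[6.83013e-05 + 3.57346e-06] = 3.59374e-05.
Integral + boundary = 0.000258979.
k=1: B_{2}/(2)! × [f^{(1)}(23) − f^{(1)}(11)] = 1/12 × (-6.21471e-07 − (-2.48369e-05)) = 2.01795e-06.
Running total after k=1: 0.000260997.
k=2: B_{4}/(4)! × [f^{(3)}(23) − f^{(3)}(11)] = −1/720 × (-3.52441e-08 − (-6.15790e-06)) = -8.50369e-09.

S_2 ≈ 0.000260989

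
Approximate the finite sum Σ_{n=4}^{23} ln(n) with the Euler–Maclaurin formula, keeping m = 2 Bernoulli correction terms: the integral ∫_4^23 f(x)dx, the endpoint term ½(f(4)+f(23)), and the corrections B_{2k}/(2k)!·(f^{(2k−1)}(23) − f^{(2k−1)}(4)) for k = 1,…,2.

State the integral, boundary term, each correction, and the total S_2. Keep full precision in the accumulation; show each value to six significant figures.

S_2 ≈ 49.8149

The integral term ∫_4^23 ln(x) dx = 47.5712.
½[f(4) + f(23)] = ½[1.38629 + 3.13549] = 2.26089.
Running total after boundary: 49.8321.
Order-1 term: 1/12 · (0.0434783 − 0.250000) = -0.0172101.
Running total after k=1: 49.8149.
Order-2 term: −1/720 · (0.000164379 − 0.0312500) = 4.31745e-05.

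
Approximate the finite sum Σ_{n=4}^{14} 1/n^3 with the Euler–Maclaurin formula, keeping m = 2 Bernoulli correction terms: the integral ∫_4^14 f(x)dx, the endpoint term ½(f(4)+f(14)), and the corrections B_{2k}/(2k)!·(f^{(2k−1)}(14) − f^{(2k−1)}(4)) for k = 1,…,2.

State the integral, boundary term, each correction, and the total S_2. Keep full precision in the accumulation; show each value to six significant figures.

The integral term ∫_4^14 1/x^3 dx = 0.0286990.
Endpoint term: (f(4) + f(14))/2 = (0.0156250 + 0.000364431)/2 = 0.00799472.
Integral + boundary = 0.0366937.
k=1: B_{2}/(2)! × [f^{(1)}(14) − f^{(1)}(4)] = 1/12 × (-7.80925e-05 − (-0.0117188)) = 0.000970055.
Running total after k=1: 0.0376638.
k=2: B_{4}/(4)! × [f^{(3)}(14) − f^{(3)}(4)] = −1/720 × (-7.96862e-06 − (-0.0146484)) = -2.03340e-05.

S_2 ≈ 0.0376434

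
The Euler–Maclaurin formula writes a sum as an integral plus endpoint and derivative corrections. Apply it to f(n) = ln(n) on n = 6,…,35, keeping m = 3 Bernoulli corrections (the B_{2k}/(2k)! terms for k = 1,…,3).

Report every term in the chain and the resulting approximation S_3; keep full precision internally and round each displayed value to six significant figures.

Integral: ∫_6^35 ln(x) dx = 84.6866.
Endpoint term: (f(6) + f(35))/2 = (1.79176 + 3.55535)/2 = 2.67355.
So far: 87.3602.
Order-1 term: 1/12 · (0.0285714 − 0.166667) = -0.0115079.
Running total after k=1: 87.3487.
Order-2 term: −1/720 · (4.66472e-05 − 0.00925926) = 1.27953e-05.
Running total after k=2: 87.3487.
Order-3 term: 1/30240 · (4.56952e-07 − 0.00308642) = -1.02049e-07.

S_3 ≈ 87.3487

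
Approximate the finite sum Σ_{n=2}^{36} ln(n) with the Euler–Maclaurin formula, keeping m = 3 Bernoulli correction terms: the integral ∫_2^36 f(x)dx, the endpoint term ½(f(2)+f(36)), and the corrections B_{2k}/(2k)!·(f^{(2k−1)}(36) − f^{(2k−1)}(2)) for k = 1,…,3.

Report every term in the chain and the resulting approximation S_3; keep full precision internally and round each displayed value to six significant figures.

S_3 ≈ 95.7197

∫_2^36 ln(x) dx evaluates to 93.6204.
½[f(2) + f(36)] = ½[0.693147 + 3.58352] = 2.13833.
So far: 95.7587.
Order-1 term: 1/12 · (0.0277778 − 0.500000) = -0.0393519.
After k=1: 95.7194.
Order-2 term: −1/720 · (4.28669e-05 − 0.250000) = 0.000347163.
After k=2: 95.7197.
Order-3 term: 1/30240 · (3.96916e-07 − 0.750000) = -2.48016e-05.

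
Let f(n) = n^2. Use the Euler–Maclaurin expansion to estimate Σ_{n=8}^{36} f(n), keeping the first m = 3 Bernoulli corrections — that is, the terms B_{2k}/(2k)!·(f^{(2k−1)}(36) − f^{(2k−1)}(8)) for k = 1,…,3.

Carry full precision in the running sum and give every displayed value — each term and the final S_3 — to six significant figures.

Integral: ∫_8^36 x^2 dx = 15381.3.
Endpoint term: (f(8) + f(36))/2 = (64.0000 + 1296.00)/2 = 680.000.
Running total after boundary: 16061.3.
Correction k=1: B_{2}/2! · (f^{(1)}(36) − f^{(1)}(8)) = 1/12 · (72.0000 − 16.0000) = 4.66667.
Partial sum through k=1: 16066.0.
Correction k=2: B_{4}/4! · (f^{(3)}(36) − f^{(3)}(8)) = −1/720 · (0.00000 − 0.00000) = 0.00000.
Partial sum through k=2: 16066.0.
Correction k=3: B_{6}/6! · (f^{(5)}(36) − f^{(5)}(8)) = 1/30240 · (0.00000 − 0.00000) = 0.00000.

S_3 ≈ 16066.0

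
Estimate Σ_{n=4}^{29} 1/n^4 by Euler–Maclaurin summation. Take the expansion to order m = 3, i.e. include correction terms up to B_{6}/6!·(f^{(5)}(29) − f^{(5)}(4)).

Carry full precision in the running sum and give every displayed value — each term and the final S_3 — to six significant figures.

S_3 ≈ 0.00746468

Integral: ∫_4^29 1/x^4 dx = 0.00519467.
Endpoint term: (f(4) + f(29))/2 = (0.00390625 + 1.41387e-06)/2 = 0.00195383.
Integral + boundary = 0.00714850.
k=1: B_{2}/(2)! × [f^{(1)}(29) − f^{(1)}(4)] = 1/12 × (-1.95016e-07 − (-0.00390625)) = 0.000325505.
After k=1: 0.00747400.
k=2: B_{4}/(4)! × [f^{(3)}(29) − f^{(3)}(4)] = −1/720 × (-6.95657e-09 − (-0.00732422)) = -1.01725e-05.
After k=2: 0.00746383.
k=3: B_{6}/(6)! × [f^{(5)}(29) − f^{(5)}(4)] = 1/30240 × (-4.63220e-10 − (-0.0256348)) = 8.47710e-07.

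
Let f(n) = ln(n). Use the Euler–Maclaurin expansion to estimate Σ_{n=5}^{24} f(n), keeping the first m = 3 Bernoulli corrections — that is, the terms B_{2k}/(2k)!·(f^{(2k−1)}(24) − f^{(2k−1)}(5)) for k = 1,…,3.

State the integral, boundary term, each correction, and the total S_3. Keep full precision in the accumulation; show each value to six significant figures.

S_3 ≈ 51.6067

Integral: ∫_5^24 ln(x) dx = 49.2261.
½[f(5) + f(24)] = ½[1.60944 + 3.17805] = 2.39375.
Running total after boundary: 51.6198.
k=1: B_{2}/(2)! × [f^{(1)}(24) − f^{(1)}(5)] = 1/12 × (0.0416667 − 0.200000) = -0.0131944.
Running total after k=1: 51.6067.
k=2: B_{4}/(4)! × [f^{(3)}(24) − f^{(3)}(5)] = −1/720 × (0.000144676 − 0.0160000) = 2.20213e-05.
Running total after k=2: 51.6067.
k=3: B_{6}/(6)! × [f^{(5)}(24) − f^{(5)}(5)] = 1/30240 × (3.01408e-06 − 0.00768000) = -2.53869e-07.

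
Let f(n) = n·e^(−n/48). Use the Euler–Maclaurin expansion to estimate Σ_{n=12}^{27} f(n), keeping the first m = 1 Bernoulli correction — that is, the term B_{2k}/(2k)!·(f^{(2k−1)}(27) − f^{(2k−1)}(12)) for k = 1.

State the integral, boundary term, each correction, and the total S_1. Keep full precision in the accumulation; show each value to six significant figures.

The integral term ∫_12^27 x·e^(−x/48) dx = 191.728.
Endpoint term: (f(12) + f(27))/2 = (9.34561 + 15.3841)/2 = 12.3649.
Running total after boundary: 204.093.
k=1: B_{2}/(2)! × [f^{(1)}(27) − f^{(1)}(12)] = 1/12 × (0.249280 − 0.584101) = -0.0279017.

S_1 ≈ 204.065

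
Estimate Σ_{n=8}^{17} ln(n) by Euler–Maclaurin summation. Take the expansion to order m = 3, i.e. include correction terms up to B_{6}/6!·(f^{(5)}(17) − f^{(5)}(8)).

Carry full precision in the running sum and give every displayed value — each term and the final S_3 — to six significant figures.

S_3 ≈ 24.9799

The integral term ∫_8^17 ln(x) dx = 22.5291.
Boundary: ½(f(8) + f(17)) = ½(2.07944 + 2.83321) = 2.45633.
Integral + boundary = 24.9854.
k=1: B_{2}/(2)! × [f^{(1)}(17) − f^{(1)}(8)] = 1/12 × (0.0588235 − 0.125000) = -0.00551471.
Partial sum through k=1: 24.9799.
k=2: B_{4}/(4)! × [f^{(3)}(17) − f^{(3)}(8)] = −1/720 × (0.000407083 − 0.00390625) = 4.85995e-06.
Partial sum through k=2: 24.9799.
k=3: B_{6}/(6)! × [f^{(5)}(17) − f^{(5)}(8)] = 1/30240 × (1.69031e-05 − 0.000732422) = -2.36613e-08.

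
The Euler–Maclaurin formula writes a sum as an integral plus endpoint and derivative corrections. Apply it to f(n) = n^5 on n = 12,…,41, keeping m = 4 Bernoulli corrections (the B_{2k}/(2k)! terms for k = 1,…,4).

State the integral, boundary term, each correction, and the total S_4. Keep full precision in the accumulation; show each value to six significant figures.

∫_12^41 x^5 dx evaluates to 7.91186e+08.
Boundary: ½(f(12) + f(41)) = ½(248832 + 1.15856e+08) = 5.80525e+07.
Running total after boundary: 8.49239e+08.
k=1: B_{2}/(2)! × [f^{(1)}(41) − f^{(1)}(12)] = 1/12 × (1.41288e+07 − 103680) = 1.16876e+06.
Running total after k=1: 8.50408e+08.
k=2: B_{4}/(4)! × [f^{(3)}(41) − f^{(3)}(12)] = −1/720 × (100860 − 8640.00) = -128.083.
Running total after k=2: 8.50408e+08.
k=3: B_{6}/(6)! × [f^{(5)}(41) − f^{(5)}(12)] = 1/30240 × (120.000 − 120.000) = 0.00000.
Running total after k=3: 8.50408e+08.
k=4: B_{8}/(8)! × [f^{(7)}(41) − f^{(7)}(12)] = −1/1209600 × (0.00000 − 0.00000) = 0.00000.

S_4 ≈ 8.50408e+08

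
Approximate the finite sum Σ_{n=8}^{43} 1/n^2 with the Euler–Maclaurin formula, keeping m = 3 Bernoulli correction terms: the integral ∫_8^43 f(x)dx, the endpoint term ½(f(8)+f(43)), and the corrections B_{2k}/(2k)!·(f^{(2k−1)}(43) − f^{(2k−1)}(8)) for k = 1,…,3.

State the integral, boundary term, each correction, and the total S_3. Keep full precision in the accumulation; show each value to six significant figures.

Integral: ∫_8^43 1/x^2 dx = 0.101744.
½[f(8) + f(43)] = ½[0.0156250 + 0.000540833] = 0.00808292.
So far: 0.109827.
k=1: B_{2}/(2)! × [f^{(1)}(43) − f^{(1)}(8)] = 1/12 × (-2.51550e-05 − (-0.00390625)) = 0.000323425.
Partial sum through k=1: 0.110151.
k=2: B_{4}/(4)! × [f^{(3)}(43) − f^{(3)}(8)] = −1/720 × (-1.63256e-07 − (-0.000732422)) = -1.01703e-06.
Partial sum through k=2: 0.110150.
k=3: B_{6}/(6)! × [f^{(5)}(43) − f^{(5)}(8)] = 1/30240 × (-2.64883e-09 − (-0.000343323)) = 1.13532e-08.

S_3 ≈ 0.110150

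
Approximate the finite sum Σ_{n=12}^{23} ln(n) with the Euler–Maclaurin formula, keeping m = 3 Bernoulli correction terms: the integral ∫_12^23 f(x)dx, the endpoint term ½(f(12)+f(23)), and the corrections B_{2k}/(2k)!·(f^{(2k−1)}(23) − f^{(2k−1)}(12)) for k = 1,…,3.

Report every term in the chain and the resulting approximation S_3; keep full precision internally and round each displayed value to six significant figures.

Integral: ∫_12^23 ln(x) dx = 31.2975.
Endpoint term: (f(12) + f(23))/2 = (2.48491 + 3.13549)/2 = 2.81020.
Integral + boundary = 34.1077.
Order-1 term: 1/12 · (0.0434783 − 0.0833333) = -0.00332126.
Partial sum through k=1: 34.1044.
Order-2 term: −1/720 · (0.000164379 − 0.00115741) = 1.37921e-06.
Partial sum through k=2: 34.1044.
Order-3 term: 1/30240 · (3.72883e-06 − 9.64506e-05) = -3.06620e-09.

S_3 ≈ 34.1044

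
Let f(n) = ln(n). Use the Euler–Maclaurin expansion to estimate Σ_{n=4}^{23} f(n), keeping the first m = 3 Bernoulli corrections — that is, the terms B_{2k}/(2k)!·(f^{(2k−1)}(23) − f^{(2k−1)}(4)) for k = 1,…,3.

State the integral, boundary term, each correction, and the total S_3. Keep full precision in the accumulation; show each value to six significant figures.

Integral: ∫_4^23 ln(x) dx = 47.5712.
Boundary: ½(f(4) + f(23)) = ½(1.38629 + 3.13549) = 2.26089.
Integral + boundary = 49.8321.
Correction k=1: B_{2}/2! · (f^{(1)}(23) − f^{(1)}(4)) = 1/12 · (0.0434783 − 0.250000) = -0.0172101.
Partial sum through k=1: 49.8149.
Correction k=2: B_{4}/4! · (f^{(3)}(23) − f^{(3)}(4)) = −1/720 · (0.000164379 − 0.0312500) = 4.31745e-05.
Partial sum through k=2: 49.8149.
Correction k=3: B_{6}/6! · (f^{(5)}(23) − f^{(5)}(4)) = 1/30240 · (3.72883e-06 − 0.0234375) = -7.74926e-07.

S_3 ≈ 49.8149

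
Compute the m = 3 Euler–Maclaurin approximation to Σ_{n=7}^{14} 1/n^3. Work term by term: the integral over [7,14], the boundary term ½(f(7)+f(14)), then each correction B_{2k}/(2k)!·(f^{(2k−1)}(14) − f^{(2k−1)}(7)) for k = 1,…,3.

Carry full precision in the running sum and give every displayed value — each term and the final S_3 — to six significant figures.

S_3 ≈ 0.00938994

∫_7^14 1/x^3 dx evaluates to 0.00765306.
Endpoint term: (f(7) + f(14))/2 = (0.00291545 + 0.000364431)/2 = 0.00163994.
Integral + boundary = 0.00929300.
Order-1 term: 1/12 · (-7.80925e-05 − (-0.00124948)) = 9.76156e-05.
After k=1: 0.00939062.
Order-2 term: −1/720 · (-7.96862e-06 − (-0.000509992)) = -6.97254e-07.
After k=2: 0.00938992.
Order-3 term: 1/30240 · (-1.70756e-06 − (-0.000437136)) = 1.43991e-08.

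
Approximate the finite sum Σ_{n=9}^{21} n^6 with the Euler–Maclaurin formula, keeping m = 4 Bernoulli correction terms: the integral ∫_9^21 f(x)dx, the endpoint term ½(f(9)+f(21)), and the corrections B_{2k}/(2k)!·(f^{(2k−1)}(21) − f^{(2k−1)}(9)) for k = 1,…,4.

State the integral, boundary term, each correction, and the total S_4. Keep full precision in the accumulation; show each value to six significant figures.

Integral: ∫_9^21 x^6 dx = 2.56615e+08.
½[f(9) + f(21)] = ½[531441 + 8.57661e+07] = 4.31488e+07.
Integral + boundary = 2.99764e+08.
Order-1 term: 1/12 · (2.45046e+07 − 354294) = 2.01253e+06.
After k=1: 3.01776e+08.
Order-2 term: −1/720 · (1.11132e+06 − 87480.0) = -1422.00.
After k=2: 3.01775e+08.
Order-3 term: 1/30240 · (15120.0 − 6480.00) = 0.285714.
After k=3: 3.01775e+08.
Order-4 term: −1/1209600 · (0.00000 − 0.00000) = 0.00000.

S_4 ≈ 3.01775e+08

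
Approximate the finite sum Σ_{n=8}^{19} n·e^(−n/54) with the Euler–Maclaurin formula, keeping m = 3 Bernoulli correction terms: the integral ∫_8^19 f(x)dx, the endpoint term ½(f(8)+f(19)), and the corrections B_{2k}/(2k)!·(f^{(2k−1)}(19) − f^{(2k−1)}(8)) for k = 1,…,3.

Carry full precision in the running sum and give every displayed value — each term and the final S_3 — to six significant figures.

S_3 ≈ 124.359

∫_8^19 x·e^(−x/54) dx evaluates to 114.251.
Boundary: ½(f(8) + f(19)) = ½(6.89843 + 13.3643) = 10.1314.
So far: 124.382.
Correction k=1: B_{2}/2! · (f^{(1)}(19) − f^{(1)}(8)) = 1/12 · (0.455897 − 0.734555) = -0.0232215.
After k=1: 124.359.
Correction k=2: B_{4}/4! · (f^{(3)}(19) − f^{(3)}(8)) = −1/720 · (0.000638774 − 0.000843334) = 2.84110e-07.
After k=2: 124.359.
Correction k=3: B_{6}/6! · (f^{(5)}(19) − f^{(5)}(8)) = 1/30240 · (3.84501e-07 − 4.92031e-07) = -3.55589e-12.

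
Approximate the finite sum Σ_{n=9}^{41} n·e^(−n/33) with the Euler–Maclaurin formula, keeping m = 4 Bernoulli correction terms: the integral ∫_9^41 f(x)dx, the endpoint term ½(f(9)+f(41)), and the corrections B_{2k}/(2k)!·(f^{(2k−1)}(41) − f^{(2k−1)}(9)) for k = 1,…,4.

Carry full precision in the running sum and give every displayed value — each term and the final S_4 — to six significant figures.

S_4 ≈ 359.489

∫_9^41 x·e^(−x/33) dx evaluates to 350.197.
Endpoint term: (f(9) + f(41))/2 = (6.85170 + 11.8360)/2 = 9.34386.
Integral + boundary = 359.541.
k=1: B_{2}/(2)! × [f^{(1)}(41) − f^{(1)}(9)] = 1/12 × (-0.0699839 − 0.553673) = -0.0519714.
Running total after k=1: 359.489.
k=2: B_{4}/(4)! × [f^{(3)}(41) − f^{(3)}(9)] = −1/720 × (0.000465917 − 0.00190659) = 2.00093e-06.
Running total after k=2: 359.489.
k=3: B_{6}/(6)! × [f^{(5)}(41) − f^{(5)}(9)] = 1/30240 × (9.14690e-07 − 3.03467e-06) = -7.01050e-11.
Running total after k=3: 359.489.
k=4: B_{8}/(8)! × [f^{(7)}(41) − f^{(7)}(9)] = −1/1209600 × (1.28700e-09 − 3.96562e-09) = 2.21447e-15.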